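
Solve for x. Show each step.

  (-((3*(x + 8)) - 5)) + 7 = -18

Step 1. [(-((3*(x + 8)) - 5)) + 7 = -18] the outer +7 inverts by subtracting 7, so sub: -((3*(x + 8)) - 5) = -25.
Step 2. [-((3*(x + 8)) - 5) = -25] leading − — multiply by −1 ⇒ neg: (3*(x + 8)) - 5 = 25.
Step 3. [(3*(x + 8)) - 5 = 25] add 5: x sits inside (… - 5). So sub: 3*(x + 8) = 30.
Step 4. [3*(x + 8) = 30] 3 out front; divide by 3, so div: x + 8 = 10.
Step 5. [x + 8 = 10] subtract 8: x sits inside (… + 8), so sub: x = 2.

Answer: x ∈ {2}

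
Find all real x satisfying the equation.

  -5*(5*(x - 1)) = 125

Step 1. [-5*(5*(x - 1)) = 125] -5 out front; divide by -5. So div: 5*(x - 1) = -25.
Step 2. [5*(x - 1) = -25] divide by the outer 5 ⇒ div: x - 1 = -5.
Step 3. [x - 1 = -5] 1 comes off first (add 1), so sub: x = -4.

Answer: x ∈ {-4}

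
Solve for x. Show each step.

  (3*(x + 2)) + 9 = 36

Step 1. [(3*(x + 2)) + 9 = 36] 3 divides every term; factor it out, so factor: (x + 2) + 3 = 12.
Step 2. [(x + 2) + 3 = 12] subtract 3: x sits inside (… + 3), so sub: x + 2 = 9.
Step 3. [x + 2 = 9] the outer +2 inverts by subtracting 2. So sub: x = 7.

Answer: x ∈ {7}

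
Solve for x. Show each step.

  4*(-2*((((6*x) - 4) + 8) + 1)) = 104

Step 1. [4*(-2*((((6*x) - 4) + 8) + 1)) = 104] 4·(inner) — divide through by 4. So div: -2*((((6*x) - 4) + 8) + 1) = 26.
Step 2. [-2*((((6*x) - 4) + 8) + 1) = 26] leading coefficient -2: divide by -2, so div: (((6*x) - 4) + 8) + 1 = -13.
Step 3. [(((6*x) - 4) + 8) + 1 = -13] 1 comes off first (subtract 1). So sub: ((6*x) - 4) + 8 = -14.
Step 4. [((6*x) - 4) + 8 = -14] 8 comes off first (subtract 8). So sub: (6*x) - 4 = -22.
Step 5. [(6*x) - 4 = -22] -4 is outermost — add 4 both sides, so sub: 6*x = -18.
Step 6. [6*x = -18] LHS = 6·(…); ÷6 both sides, so div: x = -3.

Answer: x ∈ {-3}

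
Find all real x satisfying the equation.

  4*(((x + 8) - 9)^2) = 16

Step 1. [4*(((x + 8) - 9)^2) = 16] 4·(inner) — divide through by 4 ⇒ div: ((x + 8) - 9)^2 = 4.
Step 2. [((x + 8) - 9)^2 = 4] √ both sides: 4 ≥ 0 gives two branches ⇒ sqrt: (x + 8) - 9 = 2 or -2.
Step 3. [(x + 8) - 9 = 2 or -2] add 9: x sits inside (… - 9) ⇒ sub: x + 8 = 11 or 7.
Step 4. [x + 8 = 11 or 7] 8 comes off first (subtract 8). So sub: x = 3 or -1.

Answer: x ∈ {-1, 3}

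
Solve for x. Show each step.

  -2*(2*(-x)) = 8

Step 1. [-2*(2*(-x)) = 8] -2 out front; divide by -2. So div: 2*(-x) = -4.
Step 2. [2*(-x) = -4] LHS = 2·(…); ÷2 both sides ⇒ div: -x = -2.
Step 3. [-x = -2] flip signs both sides ⇒ neg: x = 2.

Answer: x ∈ {2}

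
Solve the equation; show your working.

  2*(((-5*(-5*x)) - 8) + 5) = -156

Step 1. [2*(((-5*(-5*x)) - 8) + 5) = -156] LHS = 2·(…); ÷2 both sides. So div: ((-5*(-5*x)) - 8) + 5 = -78.
Step 2. [((-5*(-5*x)) - 8) + 5 = -78] peel the +5: subtract 5 from each side. So sub: (-5*(-5*x)) - 8 = -83.
Step 3. [(-5*(-5*x)) - 8 = -83] -8 is outermost — add 8 both sides, so sub: -5*(-5*x) = -75.
Step 4. [-5*(-5*x) = -75] LHS = -5·(…); ÷-5 both sides ⇒ div: -5*x = 15.
Step 5. [-5*x = 15] leading coefficient -5: divide by -5, so div: x = -3.

Answer: x ∈ {-3}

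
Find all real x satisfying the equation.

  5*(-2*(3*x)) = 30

Step 1. [5*(-2*(3*x)) = 30] LHS = 5·(…); ÷5 both sides ⇒ div: -2*(3*x) = 6.
Step 2. [-2*(3*x) = 6] -2·(inner) — divide through by -2, so div: 3*x = -3.
Step 3. [3*x = -3] 3·(inner) — divide through by 3, so div: x = -1.

Answer: x ∈ {-1}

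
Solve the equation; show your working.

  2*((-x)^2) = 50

Step 1. [2*((-x)^2) = 50] LHS = 2·(…); ÷2 both sides ⇒ div: (-x)^2 = 25.
Step 2. [(-x)^2 = 25] 25 ≥ 0, LHS is (·)² — take ±√ ⇒ sqrt: -x = 5 or -5.
Step 3. [-x = 5 or -5] leading − — multiply by −1, so neg: x = -5 or 5.

Answer: x ∈ {-5, 5}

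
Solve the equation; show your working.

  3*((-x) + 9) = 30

Step 1. [3*((-x) + 9) = 30] divide by the outer 3, so div: (-x) + 9 = 10.
Step 2. [(-x) + 9 = 10] +9 is outermost — subtract 9 both sides. So sub: -x = 1.
Step 3. [-x = 1] flip signs both sides, so neg: x = -1.

Answer: x ∈ {-1}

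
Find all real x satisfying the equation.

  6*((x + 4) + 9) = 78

Step 1. [6*((x + 4) + 9) = 78] 6·(inner) — divide through by 6 ⇒ div: (x + 4) + 9 = 13.
Step 2. [(x + 4) + 9 = 13] subtract 9: x sits inside (… + 9), so sub: x + 4 = 4.
Step 3. [x + 4 = 4] 4 comes off first (subtract 4), so sub: x = 0.

Answer: x ∈ {0}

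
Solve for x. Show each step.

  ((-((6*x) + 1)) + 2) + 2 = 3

Step 1. [((-((6*x) + 1)) + 2) + 2 = 3] 2 comes off first (subtract 2), so sub: (-((6*x) + 1)) + 2 = 1.
Step 2. [(-((6*x) + 1)) + 2 = 1] 2 comes off first (subtract 2). So sub: -((6*x) + 1) = -1.
Step 3. [-((6*x) + 1) = -1] flip signs both sides ⇒ neg: (6*x) + 1 = 1.
Step 4. [(6*x) + 1 = 1] the outer +1 inverts by subtracting 1. So sub: 6*x = 0.
Step 5. [6*x = 0] divide by the outer 6 ⇒ div: x = 0.

Answer: x ∈ {0}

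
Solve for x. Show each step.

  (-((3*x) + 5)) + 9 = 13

Step 1. [(-((3*x) + 5)) + 9 = 13] peel the +9: subtract 9 from each side, so sub: -((3*x) + 5) = 4.
Step 2. [-((3*x) + 5) = 4] flip signs both sides, so neg: (3*x) + 5 = -4.
Step 3. [(3*x) + 5 = -4] peel the +5: subtract 5 from each side ⇒ sub: 3*x = -9.
Step 4. [3*x = -9] divide by the outer 3, so div: x = -3.

Answer: x ∈ {-3}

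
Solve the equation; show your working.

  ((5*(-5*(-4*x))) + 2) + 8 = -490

Step 1. [((5*(-5*(-4*x))) + 2) + 8 = -490] 8 comes off first (subtract 8) ⇒ sub: (5*(-5*(-4*x))) + 2 = -498.
Step 2. [(5*(-5*(-4*x))) + 2 = -498] subtract 2: x sits inside (… + 2), so sub: 5*(-5*(-4*x)) = -500.
Step 3. [5*(-5*(-4*x)) = -500] 5·(inner) — divide through by 5 ⇒ div: -5*(-4*x) = -100.
Step 4. [-5*(-4*x) = -100] LHS = -5·(…); ÷-5 both sides. So div: -4*x = 20.
Step 5. [-4*x = 20] -4 out front; divide by -4 ⇒ div: x = -5.

Answer: x ∈ {-5}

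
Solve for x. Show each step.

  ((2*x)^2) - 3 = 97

Step 1. [((2*x)^2) - 3 = 97] add 3: x sits inside (… - 3), so sub: (2*x)^2 = 100.
Step 2. [(2*x)^2 = 100] 100 ≥ 0, LHS is (·)² — take ±√, so sqrt: 2*x = 10 or -10.
Step 3. [2*x = 10 or -10] LHS = 2·(…); ÷2 both sides, so div: x = 5 or -5.

Answer: x ∈ {-5, 5}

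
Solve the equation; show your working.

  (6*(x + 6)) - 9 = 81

Step 1. [(6*(x + 6)) - 9 = 81] add 9: x sits inside (… - 9). So sub: 6*(x + 6) = 90.
Step 2. [6*(x + 6) = 90] divide by the outer 6. So div: x + 6 = 15.
Step 3. [x + 6 = 15] peel the +6: subtract 6 from each side ⇒ sub: x = 9.

Answer: x ∈ {9}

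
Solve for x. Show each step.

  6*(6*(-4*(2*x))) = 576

Step 1. [6*(6*(-4*(2*x))) = 576] leading coefficient 6: divide by 6. So div: 6*(-4*(2*x)) = 96.
Step 2. [6*(-4*(2*x)) = 96] divide by the outer 6, so div: -4*(2*x) = 16.
Step 3. [-4*(2*x) = 16] -4 out front; divide by -4, so div: 2*x = -4.
Step 4. [2*x = -4] 2 out front; divide by 2 ⇒ div: x = -2.

Answer: x ∈ {-2}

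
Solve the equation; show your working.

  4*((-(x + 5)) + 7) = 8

Step 1. [4*((-(x + 5)) + 7) = 8] divide by the outer 4, so div: (-(x + 5)) + 7 = 2.
Step 2. [(-(x + 5)) + 7 = 2] the outer +7 inverts by subtracting 7. So sub: -(x + 5) = -5.
Step 3. [-(x + 5) = -5] flip signs both sides ⇒ neg: x + 5 = 5.
Step 4. [x + 5 = 5] 5 comes off first (subtract 5). So sub: x = 0.

Answer: x ∈ {0}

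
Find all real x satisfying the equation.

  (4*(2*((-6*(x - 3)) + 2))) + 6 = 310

Step 1. [(4*(2*((-6*(x - 3)) + 2))) + 6 = 310] subtract 6: x sits inside (… + 6). So sub: 4*(2*((-6*(x - 3)) + 2)) = 304.
Step 2. [4*(2*((-6*(x - 3)) + 2)) = 304] 4 out front; divide by 4, so div: 2*((-6*(x - 3)) + 2) = 76.
Step 3. [2*((-6*(x - 3)) + 2) = 76] divide by the outer 2, so div: (-6*(x - 3)) + 2 = 38.
Step 4. [(-6*(x - 3)) + 2 = 38] subtract 2: x sits inside (… + 2) ⇒ sub: -6*(x - 3) = 36.
Step 5. [-6*(x - 3) = 36] leading coefficient -6: divide by -6 ⇒ div: x - 3 = -6.
Step 6. [x - 3 = -6] peel the -3: add 3 from each side. So sub: x = -3.

Answer: x ∈ {-3}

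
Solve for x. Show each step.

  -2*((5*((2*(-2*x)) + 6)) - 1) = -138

Step 1. [-2*((5*((2*(-2*x)) + 6)) - 1) = -138] leading coefficient -2: divide by -2. So div: (5*((2*(-2*x)) + 6)) - 1 = 69.
Step 2. [(5*((2*(-2*x)) + 6)) - 1 = 69] 1 comes off first (add 1). So sub: 5*((2*(-2*x)) + 6) = 70.
Step 3. [5*((2*(-2*x)) + 6) = 70] LHS = 5·(…); ÷5 both sides, so div: (2*(-2*x)) + 6 = 14.
Step 4. [(2*(-2*x)) + 6 = 14] +6 is outermost — subtract 6 both sides. So sub: 2*(-2*x) = 8.
Step 5. [2*(-2*x) = 8] 2 out front; divide by 2 ⇒ div: -2*x = 4.
Step 6. [-2*x = 4] -2·(inner) — divide through by -2. So div: x = -2.

Answer: x ∈ {-2}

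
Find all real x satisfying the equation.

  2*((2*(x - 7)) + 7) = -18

Step 1. [2*((2*(x - 7)) + 7) = -18] leading coefficient 2: divide by 2. So div: (2*(x - 7)) + 7 = -9.
Step 2. [(2*(x - 7)) + 7 = -9] 7 comes off first (subtract 7). So sub: 2*(x - 7) = -16.
Step 3. [2*(x - 7) = -16] 2·(inner) — divide through by 2 ⇒ div: x - 7 = -8.
Step 4. [x - 7 = -8] the outer -7 inverts by adding 7. So sub: x = -1.

Answer: x ∈ {-1}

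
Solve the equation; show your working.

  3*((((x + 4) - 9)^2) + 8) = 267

Step 1. [3*((((x + 4) - 9)^2) + 8) = 267] 3 out front; divide by 3 ⇒ div: (((x + 4) - 9)^2) + 8 = 89.
Step 2. [(((x + 4) - 9)^2) + 8 = 89] peel the +8: subtract 8 from each side. So sub: ((x + 4) - 9)^2 = 81.
Step 3. [((x + 4) - 9)^2 = 81] √ both sides: 81 ≥ 0 gives two branches. So sqrt: (x + 4) - 9 = 9 or -9.
Step 4. [(x + 4) - 9 = 9 or -9] -9 is outermost — add 9 both sides ⇒ sub: x + 4 = 18 or 0.
Step 5. [x + 4 = 18 or 0] subtract 4: x sits inside (… + 4) ⇒ sub: x = 14 or -4.

Answer: x ∈ {-4, 14}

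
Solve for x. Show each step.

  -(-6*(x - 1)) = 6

Step 1. [-(-6*(x - 1)) = 6] flip signs both sides, so neg: -6*(x - 1) = -6.
Step 2. [-6*(x - 1) = -6] LHS = -6·(…); ÷-6 both sides, so div: x - 1 = 1.
Step 3. [x - 1 = 1] 1 comes off first (add 1). So sub: x = 2.

Answer: x ∈ {2}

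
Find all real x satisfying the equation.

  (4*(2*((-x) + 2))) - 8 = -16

Step 1. [(4*(2*((-x) + 2))) - 8 = -16] add 8: x sits inside (… - 8) ⇒ sub: 4*(2*((-x) + 2)) = -8.
Step 2. [4*(2*((-x) + 2)) = -8] LHS = 4·(…); ÷4 both sides ⇒ div: 2*((-x) + 2) = -2.
Step 3. [2*((-x) + 2) = -2] leading coefficient 2: divide by 2, so div: (-x) + 2 = -1.
Step 4. [(-x) + 2 = -1] the outer +2 inverts by subtracting 2. So sub: -x = -3.
Step 5. [-x = -3] leading − — multiply by −1. So neg: x = 3.

Answer: x ∈ {3}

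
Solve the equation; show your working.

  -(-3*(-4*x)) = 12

Step 1. [-(-3*(-4*x)) = 12] flip signs both sides. So neg: -3*(-4*x) = -12.
Step 2. [-3*(-4*x) = -12] leading coefficient -3: divide by -3 ⇒ div: -4*x = 4.
Step 3. [-4*x = 4] divide by the outer -4 ⇒ div: x = -1.

Answer: x ∈ {-1}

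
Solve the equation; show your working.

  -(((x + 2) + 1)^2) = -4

Step 1. [-(((x + 2) + 1)^2) = -4] flip signs both sides, so neg: ((x + 2) + 1)^2 = 4.
Step 2. [((x + 2) + 1)^2 = 4] 4 ≥ 0, LHS is (·)² — take ±√, so sqrt: (x + 2) + 1 = 2 or -2.
Step 3. [(x + 2) + 1 = 2 or -2] subtract 1: x sits inside (… + 1) ⇒ sub: x + 2 = 1 or -3.
Step 4. [x + 2 = 1 or -3] +2 is outermost — subtract 2 both sides. So sub: x = -1 or -5.

Answer: x ∈ {-5, -1}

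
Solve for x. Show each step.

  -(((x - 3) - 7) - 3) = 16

Step 1. [-(((x - 3) - 7) - 3) = 16] LHS negated; negate both sides. So neg: ((x - 3) - 7) - 3 = -16.
Step 2. [((x - 3) - 7) - 3 = -16] add 3: x sits inside (… - 3). So sub: (x - 3) - 7 = -13.
Step 3. [(x - 3) - 7 = -13] the outer -7 inverts by adding 7 ⇒ sub: x - 3 = -6.
Step 4. [x - 3 = -6] peel the -3: add 3 from each side ⇒ sub: x = -3.

Answer: x ∈ {-3}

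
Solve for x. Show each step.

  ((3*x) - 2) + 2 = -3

Step 1. [((3*x) - 2) + 2 = -3] peel the +2: subtract 2 from each side, so sub: (3*x) - 2 = -5.
Step 2. [(3*x) - 2 = -5] add 2: x sits inside (… - 2). So sub: 3*x = -3.
Step 3. [3*x = -3] 3·(inner) — divide through by 3, so div: x = -1.

Answer: x ∈ {-1}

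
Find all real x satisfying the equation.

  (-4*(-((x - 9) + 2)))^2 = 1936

Step 1. [(-4*(-((x - 9) + 2)))^2 = 1936] LHS squared, RHS 1936 ≥ 0: apply √ (±), so sqrt: -4*(-((x - 9) + 2)) = 44 or -44.
Step 2. [-4*(-((x - 9) + 2)) = 44 or -44] -4·(inner) — divide through by -4, so div: -((x - 9) + 2) = -11 or 11.
Step 3. [-((x - 9) + 2) = -11 or 11] leading − — multiply by −1, so neg: (x - 9) + 2 = 11 or -11.
Step 4. [(x - 9) + 2 = 11 or -11] peel the +2: subtract 2 from each side, so sub: x - 9 = 9 or -13.
Step 5. [x - 9 = 9 or -13] add 9: x sits inside (… - 9) ⇒ sub: x = 18 or -4.

Answer: x ∈ {-4, 18}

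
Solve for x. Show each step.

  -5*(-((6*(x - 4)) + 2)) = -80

Step 1. [-5*(-((6*(x - 4)) + 2)) = -80] divide by the outer -5. So div: -((6*(x - 4)) + 2) = 16.
Step 2. [-((6*(x - 4)) + 2) = 16] leading − — multiply by −1 ⇒ neg: (6*(x - 4)) + 2 = -16.
Step 3. [(6*(x - 4)) + 2 = -16] the outer +2 inverts by subtracting 2 ⇒ sub: 6*(x - 4) = -18.
Step 4. [6*(x - 4) = -18] leading coefficient 6: divide by 6, so div: x - 4 = -3.
Step 5. [x - 4 = -3] add 4: x sits inside (… - 4) ⇒ sub: x = 1.

Answer: x ∈ {1}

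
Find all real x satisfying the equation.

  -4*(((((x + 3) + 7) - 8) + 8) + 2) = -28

Step 1. [-4*(((((x + 3) + 7) - 8) + 8) + 2) = -28] LHS = -4·(…); ÷-4 both sides ⇒ div: ((((x + 3) + 7) - 8) + 8) + 2 = 7.
Step 2. [((((x + 3) + 7) - 8) + 8) + 2 = 7] 2 comes off first (subtract 2) ⇒ sub: (((x + 3) + 7) - 8) + 8 = 5.
Step 3. [(((x + 3) + 7) - 8) + 8 = 5] the outer +8 inverts by subtracting 8, so sub: ((x + 3) + 7) - 8 = -3.
Step 4. [((x + 3) + 7) - 8 = -3] the outer -8 inverts by adding 8, so sub: (x + 3) + 7 = 5.
Step 5. [(x + 3) + 7 = 5] peel the +7: subtract 7 from each side, so sub: x + 3 = -2.
Step 6. [x + 3 = -2] peel the +3: subtract 3 from each side, so sub: x = -5.

Answer: x ∈ {-5}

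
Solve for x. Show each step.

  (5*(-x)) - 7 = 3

Step 1. [(5*(-x)) - 7 = 3] -7 is outermost — add 7 both sides, so sub: 5*(-x) = 10.
Step 2. [5*(-x) = 10] 5 out front; divide by 5 ⇒ div: -x = 2.
Step 3. [-x = 2] LHS negated; negate both sides, so neg: x = -2.

Answer: x ∈ {-2}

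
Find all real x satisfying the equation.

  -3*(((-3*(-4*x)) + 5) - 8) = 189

Step 1. [-3*(((-3*(-4*x)) + 5) - 8) = 189] -3 out front; divide by -3. So div: ((-3*(-4*x)) + 5) - 8 = -63.
Step 2. [((-3*(-4*x)) + 5) - 8 = -63] -8 is outermost — add 8 both sides ⇒ sub: (-3*(-4*x)) + 5 = -55.
Step 3. [(-3*(-4*x)) + 5 = -55] peel the +5: subtract 5 from each side ⇒ sub: -3*(-4*x) = -60.
Step 4. [-3*(-4*x) = -60] -3·(inner) — divide through by -3 ⇒ div: -4*x = 20.
Step 5. [-4*x = 20] -4 out front; divide by -4, so div: x = -5.

Answer: x ∈ {-5}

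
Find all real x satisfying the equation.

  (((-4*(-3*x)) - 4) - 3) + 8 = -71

Step 1. [(((-4*(-3*x)) - 4) - 3) + 8 = -71] subtract 8: x sits inside (… + 8) ⇒ sub: ((-4*(-3*x)) - 4) - 3 = -79.
Step 2. [((-4*(-3*x)) - 4) - 3 = -79] the outer -3 inverts by adding 3 ⇒ sub: (-4*(-3*x)) - 4 = -76.
Step 3. [(-4*(-3*x)) - 4 = -76] -4 divides every term; factor it out, so factor: (-3*x) + 1 = 19.
Step 4. [(-3*x) + 1 = 19] the outer +1 inverts by subtracting 1. So sub: -3*x = 18.
Step 5. [-3*x = 18] -3·(inner) — divide through by -3, so div: x = -6.

Answer: x ∈ {-6}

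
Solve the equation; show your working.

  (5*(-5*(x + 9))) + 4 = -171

Step 1. [(5*(-5*(x + 9))) + 4 = -171] the outer +4 inverts by subtracting 4, so sub: 5*(-5*(x + 9)) = -175.
Step 2. [5*(-5*(x + 9)) = -175] 5·(inner) — divide through by 5. So div: -5*(x + 9) = -35.
Step 3. [-5*(x + 9) = -35] -5·(inner) — divide through by -5 ⇒ div: x + 9 = 7.
Step 4. [x + 9 = 7] +9 is outermost — subtract 9 both sides. So sub: x = -2.

Answer: x ∈ {-2}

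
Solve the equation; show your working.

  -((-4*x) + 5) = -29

Step 1. [-((-4*x) + 5) = -29] flip signs both sides, so neg: (-4*x) + 5 = 29.
Step 2. [(-4*x) + 5 = 29] 5 comes off first (subtract 5). So sub: -4*x = 24.
Step 3. [-4*x = 24] -4 out front; divide by -4. So div: x = -6.

Answer: x ∈ {-6}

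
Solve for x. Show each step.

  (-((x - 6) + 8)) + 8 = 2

Step 1. [(-((x - 6) + 8)) + 8 = 2] +8 is outermost — subtract 8 both sides ⇒ sub: -((x - 6) + 8) = -6.
Step 2. [-((x - 6) + 8) = -6] leading − — multiply by −1 ⇒ neg: (x - 6) + 8 = 6.
Step 3. [(x - 6) + 8 = 6] 8 comes off first (subtract 8) ⇒ sub: x - 6 = -2.
Step 4. [x - 6 = -2] the outer -6 inverts by adding 6. So sub: x = 4.

Answer: x ∈ {4}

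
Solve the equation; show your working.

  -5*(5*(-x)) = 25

Step 1. [-5*(5*(-x)) = 25] -5 out front; divide by -5 ⇒ div: 5*(-x) = -5.
Step 2. [5*(-x) = -5] LHS = 5·(…); ÷5 both sides. So div: -x = -1.
Step 3. [-x = -1] flip signs both sides. So neg: x = 1.

Answer: x ∈ {1}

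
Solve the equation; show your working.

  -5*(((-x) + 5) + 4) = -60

Step 1. [-5*(((-x) + 5) + 4) = -60] divide by the outer -5. So div: ((-x) + 5) + 4 = 12.
Step 2. [((-x) + 5) + 4 = 12] subtract 4: x sits inside (… + 4), so sub: (-x) + 5 = 8.
Step 3. [(-x) + 5 = 8] the outer +5 inverts by subtracting 5, so sub: -x = 3.
Step 4. [-x = 3] flip signs both sides, so neg: x = -3.

Answer: x ∈ {-3}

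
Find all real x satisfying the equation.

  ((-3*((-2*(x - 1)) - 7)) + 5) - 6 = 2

Step 1. [((-3*((-2*(x - 1)) - 7)) + 5) - 6 = 2] 6 comes off first (add 6). So sub: (-3*((-2*(x - 1)) - 7)) + 5 = 8.
Step 2. [(-3*((-2*(x - 1)) - 7)) + 5 = 8] the outer +5 inverts by subtracting 5 ⇒ sub: -3*((-2*(x - 1)) - 7) = 3.
Step 3. [-3*((-2*(x - 1)) - 7) = 3] LHS = -3·(…); ÷-3 both sides, so div: (-2*(x - 1)) - 7 = -1.
Step 4. [(-2*(x - 1)) - 7 = -1] -7 is outermost — add 7 both sides. So sub: -2*(x - 1) = 6.
Step 5. [-2*(x - 1) = 6] LHS = -2·(…); ÷-2 both sides. So div: x - 1 = -3.
Step 6. [x - 1 = -3] -1 is outermost — add 1 both sides, so sub: x = -2.

Answer: x ∈ {-2}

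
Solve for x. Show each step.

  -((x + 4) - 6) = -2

Step 1. [-((x + 4) - 6) = -2] leading − — multiply by −1. So neg: (x + 4) - 6 = 2.
Step 2. [(x + 4) - 6 = 2] 6 comes off first (add 6). So sub: x + 4 = 8.
Step 3. [x + 4 = 8] peel the +4: subtract 4 from each side. So sub: x = 4.

Answer: x ∈ {4}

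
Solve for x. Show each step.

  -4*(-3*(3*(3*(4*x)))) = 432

Step 1. [-4*(-3*(3*(3*(4*x)))) = 432] leading coefficient -4: divide by -4 ⇒ div: -3*(3*(3*(4*x))) = -108.
Step 2. [-3*(3*(3*(4*x))) = -108] divide by the outer -3, so div: 3*(3*(4*x)) = 36.
Step 3. [3*(3*(4*x)) = 36] leading coefficient 3: divide by 3, so div: 3*(4*x) = 12.
Step 4. [3*(4*x) = 12] 3 out front; divide by 3. So div: 4*x = 4.
Step 5. [4*x = 4] divide by the outer 4. So div: x = 1.

Answer: x ∈ {1}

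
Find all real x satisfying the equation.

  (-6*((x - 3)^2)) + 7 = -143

Step 1. [(-6*((x - 3)^2)) + 7 = -143] peel the +7: subtract 7 from each side. So sub: -6*((x - 3)^2) = -150.
Step 2. [-6*((x - 3)^2) = -150] LHS = -6·(…); ÷-6 both sides, so div: (x - 3)^2 = 25.
Step 3. [(x - 3)^2 = 25] √ both sides: 25 ≥ 0 gives two branches, so sqrt: x - 3 = 5 or -5.
Step 4. [x - 3 = 5 or -5] the outer -3 inverts by adding 3, so sub: x = 8 or -2.

Answer: x ∈ {-2, 8}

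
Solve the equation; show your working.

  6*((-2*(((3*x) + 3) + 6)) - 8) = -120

Step 1. [6*((-2*(((3*x) + 3) + 6)) - 8) = -120] LHS = 6·(…); ÷6 both sides ⇒ div: (-2*(((3*x) + 3) + 6)) - 8 = -20.
Step 2. [(-2*(((3*x) + 3) + 6)) - 8 = -20] the outer -8 inverts by adding 8 ⇒ sub: -2*(((3*x) + 3) + 6) = -12.
Step 3. [-2*(((3*x) + 3) + 6) = -12] -2 out front; divide by -2. So div: ((3*x) + 3) + 6 = 6.
Step 4. [((3*x) + 3) + 6 = 6] subtract 6: x sits inside (… + 6). So sub: (3*x) + 3 = 0.
Step 5. [(3*x) + 3 = 0] common factor 3 (LHS and 0) — divide through, so factor: x + 1 = 0.
Step 6. [x + 1 = 0] peel the +1: subtract 1 from each side. So sub: x = -1.

Answer: x ∈ {-1}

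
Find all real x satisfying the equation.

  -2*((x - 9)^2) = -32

Step 1. [-2*((x - 9)^2) = -32] divide by the outer -2 ⇒ div: (x - 9)^2 = 16.
Step 2. [(x - 9)^2 = 16] LHS squared, RHS 16 ≥ 0: apply √ (±), so sqrt: x - 9 = 4 or -4.
Step 3. [x - 9 = 4 or -4] 9 comes off first (add 9). So sub: x = 13 or 5.

Answer: x ∈ {5, 13}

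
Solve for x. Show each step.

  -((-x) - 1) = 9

Step 1. [-((-x) - 1) = 9] flip signs both sides, so neg: (-x) - 1 = -9.
Step 2. [(-x) - 1 = -9] the outer -1 inverts by adding 1 ⇒ sub: -x = -8.
Step 3. [-x = -8] LHS negated; negate both sides, so neg: x = 8.

Answer: x ∈ {8}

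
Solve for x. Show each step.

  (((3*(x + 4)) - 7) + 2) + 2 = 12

Step 1. [(((3*(x + 4)) - 7) + 2) + 2 = 12] 2 comes off first (subtract 2), so sub: ((3*(x + 4)) - 7) + 2 = 10.
Step 2. [((3*(x + 4)) - 7) + 2 = 10] 2 comes off first (subtract 2) ⇒ sub: (3*(x + 4)) - 7 = 8.
Step 3. [(3*(x + 4)) - 7 = 8] the outer -7 inverts by adding 7, so sub: 3*(x + 4) = 15.
Step 4. [3*(x + 4) = 15] divide by the outer 3 ⇒ div: x + 4 = 5.
Step 5. [x + 4 = 5] the outer +4 inverts by subtracting 4, so sub: x = 1.

Answer: x ∈ {1}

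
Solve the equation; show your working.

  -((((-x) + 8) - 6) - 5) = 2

Step 1. [-((((-x) + 8) - 6) - 5) = 2] LHS negated; negate both sides, so neg: (((-x) + 8) - 6) - 5 = -2.
Step 2. [(((-x) + 8) - 6) - 5 = -2] 5 comes off first (add 5). So sub: ((-x) + 8) - 6 = 3.
Step 3. [((-x) + 8) - 6 = 3] add 6: x sits inside (… - 6) ⇒ sub: (-x) + 8 = 9.
Step 4. [(-x) + 8 = 9] subtract 8: x sits inside (… + 8) ⇒ sub: -x = 1.
Step 5. [-x = 1] flip signs both sides ⇒ neg: x = -1.

Answer: x ∈ {-1}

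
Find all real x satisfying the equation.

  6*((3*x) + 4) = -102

Step 1. [6*((3*x) + 4) = -102] leading coefficient 6: divide by 6, so div: (3*x) + 4 = -17.
Step 2. [(3*x) + 4 = -17] 4 comes off first (subtract 4). So sub: 3*x = -21.
Step 3. [3*x = -21] 3 out front; divide by 3 ⇒ div: x = -7.

Answer: x ∈ {-7}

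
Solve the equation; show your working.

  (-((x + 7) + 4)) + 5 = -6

Step 1. [(-((x + 7) + 4)) + 5 = -6] 5 comes off first (subtract 5) ⇒ sub: -((x + 7) + 4) = -11.
Step 2. [-((x + 7) + 4) = -11] flip signs both sides, so neg: (x + 7) + 4 = 11.
Step 3. [(x + 7) + 4 = 11] 4 comes off first (subtract 4), so sub: x + 7 = 7.
Step 4. [x + 7 = 7] the outer +7 inverts by subtracting 7, so sub: x = 0.

Answer: x ∈ {0}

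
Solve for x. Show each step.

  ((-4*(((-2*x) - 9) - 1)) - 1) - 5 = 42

Step 1. [((-4*(((-2*x) - 9) - 1)) - 1) - 5 = 42] add 5: x sits inside (… - 5). So sub: (-4*(((-2*x) - 9) - 1)) - 1 = 47.
Step 2. [(-4*(((-2*x) - 9) - 1)) - 1 = 47] 1 comes off first (add 1). So sub: -4*(((-2*x) - 9) - 1) = 48.
Step 3. [-4*(((-2*x) - 9) - 1) = 48] LHS = -4·(…); ÷-4 both sides. So div: ((-2*x) - 9) - 1 = -12.
Step 4. [((-2*x) - 9) - 1 = -12] the outer -1 inverts by adding 1. So sub: (-2*x) - 9 = -11.
Step 5. [(-2*x) - 9 = -11] peel the -9: add 9 from each side ⇒ sub: -2*x = -2.
Step 6. [-2*x = -2] divide by the outer -2, so div: x = 1.

Answer: x ∈ {1}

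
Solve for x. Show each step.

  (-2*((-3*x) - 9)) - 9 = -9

Step 1. [(-2*((-3*x) - 9)) - 9 = -9] peel the -9: add 9 from each side. So sub: -2*((-3*x) - 9) = 0.
Step 2. [-2*((-3*x) - 9) = 0] -2·(inner) — divide through by -2 ⇒ div: (-3*x) - 9 = 0.
Step 3. [(-3*x) - 9 = 0] -3 divides every term; factor it out, so factor: x + 3 = 0.
Step 4. [x + 3 = 0] subtract 3: x sits inside (… + 3). So sub: x = -3.

Answer: x ∈ {-3}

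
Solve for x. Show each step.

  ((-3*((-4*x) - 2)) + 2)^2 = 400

Step 1. [((-3*((-4*x) - 2)) + 2)^2 = 400] 400 ≥ 0, LHS is (·)² — take ±√, so sqrt: (-3*((-4*x) - 2)) + 2 = 20 or -20.
Step 2. [(-3*((-4*x) - 2)) + 2 = 20 or -20] +2 is outermost — subtract 2 both sides ⇒ sub: -3*((-4*x) - 2) = 18 or -22.
Step 3. [-3*((-4*x) - 2) = 18 or -22] leading coefficient -3: divide by -3 ⇒ div: (-4*x) - 2 = -6 or 22/3.
Step 4. [(-4*x) - 2 = -6 or 22/3] add 2: x sits inside (… - 2), so sub: -4*x = -4 or 28/3.
Step 5. [-4*x = -4 or 28/3] divide by the outer -4, so div: x = 1 or -7/3.

Answer: x ∈ {-7/3, 1}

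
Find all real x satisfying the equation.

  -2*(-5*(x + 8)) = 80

Step 1. [-2*(-5*(x + 8)) = 80] leading coefficient -2: divide by -2, so div: -5*(x + 8) = -40.
Step 2. [-5*(x + 8) = -40] -5 out front; divide by -5, so div: x + 8 = 8.
Step 3. [x + 8 = 8] the outer +8 inverts by subtracting 8, so sub: x = 0.

Answer: x ∈ {0}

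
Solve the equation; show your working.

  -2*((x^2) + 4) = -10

Step 1. [-2*((x^2) + 4) = -10] -2 out front; divide by -2. So div: (x^2) + 4 = 5.
Step 2. [(x^2) + 4 = 5] the outer +4 inverts by subtracting 4. So sub: x^2 = 1.
Step 3. [x^2 = 1] √ both sides: 1 ≥ 0 gives two branches. So sqrt: x = 1 or -1.

Answer: x ∈ {-1, 1}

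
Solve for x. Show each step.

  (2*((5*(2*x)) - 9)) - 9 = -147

Step 1. [(2*((5*(2*x)) - 9)) - 9 = -147] add 9: x sits inside (… - 9), so sub: 2*((5*(2*x)) - 9) = -138.
Step 2. [2*((5*(2*x)) - 9) = -138] divide by the outer 2 ⇒ div: (5*(2*x)) - 9 = -69.
Step 3. [(5*(2*x)) - 9 = -69] -9 is outermost — add 9 both sides. So sub: 5*(2*x) = -60.
Step 4. [5*(2*x) = -60] divide by the outer 5 ⇒ div: 2*x = -12.
Step 5. [2*x = -12] leading coefficient 2: divide by 2. So div: x = -6.

Answer: x ∈ {-6}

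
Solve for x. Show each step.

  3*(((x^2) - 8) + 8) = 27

Step 1. [3*(((x^2) - 8) + 8) = 27] 3 out front; divide by 3, so div: ((x^2) - 8) + 8 = 9.
Step 2. [((x^2) - 8) + 8 = 9] 8 comes off first (subtract 8) ⇒ sub: (x^2) - 8 = 1.
Step 3. [(x^2) - 8 = 1] the outer -8 inverts by adding 8, so sub: x^2 = 9.
Step 4. [x^2 = 9] LHS squared, RHS 9 ≥ 0: apply √ (±). So sqrt: x = 3 or -3.

Answer: x ∈ {-3, 3}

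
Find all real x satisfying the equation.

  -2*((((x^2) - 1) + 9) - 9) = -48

Step 1. [-2*((((x^2) - 1) + 9) - 9) = -48] -2·(inner) — divide through by -2 ⇒ div: (((x^2) - 1) + 9) - 9 = 24.
Step 2. [(((x^2) - 1) + 9) - 9 = 24] 9 comes off first (add 9), so sub: ((x^2) - 1) + 9 = 33.
Step 3. [((x^2) - 1) + 9 = 33] subtract 9: x sits inside (… + 9). So sub: (x^2) - 1 = 24.
Step 4. [(x^2) - 1 = 24] peel the -1: add 1 from each side, so sub: x^2 = 25.
Step 5. [x^2 = 25] √ both sides: 25 ≥ 0 gives two branches ⇒ sqrt: x = 5 or -5.

Answer: x ∈ {-5, 5}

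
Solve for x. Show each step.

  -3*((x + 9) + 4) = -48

Step 1. [-3*((x + 9) + 4) = -48] -3 out front; divide by -3, so div: (x + 9) + 4 = 16.
Step 2. [(x + 9) + 4 = 16] subtract 4: x sits inside (… + 4). So sub: x + 9 = 12.
Step 3. [x + 9 = 12] the outer +9 inverts by subtracting 9, so sub: x = 3.

Answer: x ∈ {3}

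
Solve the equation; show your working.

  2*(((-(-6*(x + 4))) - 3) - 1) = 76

Step 1. [2*(((-(-6*(x + 4))) - 3) - 1) = 76] leading coefficient 2: divide by 2. So div: ((-(-6*(x + 4))) - 3) - 1 = 38.
Step 2. [((-(-6*(x + 4))) - 3) - 1 = 38] add 1: x sits inside (… - 1), so sub: (-(-6*(x + 4))) - 3 = 39.
Step 3. [(-(-6*(x + 4))) - 3 = 39] peel the -3: add 3 from each side, so sub: -(-6*(x + 4)) = 42.
Step 4. [-(-6*(x + 4)) = 42] LHS negated; negate both sides, so neg: -6*(x + 4) = -42.
Step 5. [-6*(x + 4) = -42] LHS = -6·(…); ÷-6 both sides. So div: x + 4 = 7.
Step 6. [x + 4 = 7] subtract 4: x sits inside (… + 4), so sub: x = 3.

Answer: x ∈ {3}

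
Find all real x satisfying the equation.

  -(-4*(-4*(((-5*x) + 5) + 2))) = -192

Step 1. [-(-4*(-4*(((-5*x) + 5) + 2))) = -192] flip signs both sides. So neg: -4*(-4*(((-5*x) + 5) + 2)) = 192.
Step 2. [-4*(-4*(((-5*x) + 5) + 2)) = 192] -4 out front; divide by -4 ⇒ div: -4*(((-5*x) + 5) + 2) = -48.
Step 3. [-4*(((-5*x) + 5) + 2) = -48] LHS = -4·(…); ÷-4 both sides ⇒ div: ((-5*x) + 5) + 2 = 12.
Step 4. [((-5*x) + 5) + 2 = 12] the outer +2 inverts by subtracting 2, so sub: (-5*x) + 5 = 10.
Step 5. [(-5*x) + 5 = 10] common factor -5 (LHS and 10) — divide through, so factor: x - 1 = -2.
Step 6. [x - 1 = -2] peel the -1: add 1 from each side ⇒ sub: x = -1.

Answer: x ∈ {-1}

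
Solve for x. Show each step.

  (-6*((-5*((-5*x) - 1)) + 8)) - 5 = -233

Step 1. [(-6*((-5*((-5*x) - 1)) + 8)) - 5 = -233] -5 is outermost — add 5 both sides ⇒ sub: -6*((-5*((-5*x) - 1)) + 8) = -228.
Step 2. [-6*((-5*((-5*x) - 1)) + 8) = -228] divide by the outer -6. So div: (-5*((-5*x) - 1)) + 8 = 38.
Step 3. [(-5*((-5*x) - 1)) + 8 = 38] 8 comes off first (subtract 8) ⇒ sub: -5*((-5*x) - 1) = 30.
Step 4. [-5*((-5*x) - 1) = 30] -5·(inner) — divide through by -5. So div: (-5*x) - 1 = -6.
Step 5. [(-5*x) - 1 = -6] peel the -1: add 1 from each side ⇒ sub: -5*x = -5.
Step 6. [-5*x = -5] -5·(inner) — divide through by -5, so div: x = 1.

Answer: x ∈ {1}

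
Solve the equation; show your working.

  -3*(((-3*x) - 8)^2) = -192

Step 1. [-3*(((-3*x) - 8)^2) = -192] LHS = -3·(…); ÷-3 both sides. So div: ((-3*x) - 8)^2 = 64.
Step 2. [((-3*x) - 8)^2 = 64] √ both sides: 64 ≥ 0 gives two branches ⇒ sqrt: (-3*x) - 8 = 8 or -8.
Step 3. [(-3*x) - 8 = 8 or -8] add 8: x sits inside (… - 8), so sub: -3*x = 16 or 0.
Step 4. [-3*x = 16 or 0] -3 out front; divide by -3 ⇒ div: x = -16/3 or 0.

Answer: x ∈ {-16/3, 0}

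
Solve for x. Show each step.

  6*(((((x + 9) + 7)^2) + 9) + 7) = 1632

Step 1. [6*(((((x + 9) + 7)^2) + 9) + 7) = 1632] leading coefficient 6: divide by 6, so div: ((((x + 9) + 7)^2) + 9) + 7 = 272.
Step 2. [((((x + 9) + 7)^2) + 9) + 7 = 272] +7 is outermost — subtract 7 both sides ⇒ sub: (((x + 9) + 7)^2) + 9 = 265.
Step 3. [(((x + 9) + 7)^2) + 9 = 265] subtract 9: x sits inside (… + 9) ⇒ sub: ((x + 9) + 7)^2 = 256.
Step 4. [((x + 9) + 7)^2 = 256] √ both sides: 256 ≥ 0 gives two branches ⇒ sqrt: (x + 9) + 7 = 16 or -16.
Step 5. [(x + 9) + 7 = 16 or -16] peel the +7: subtract 7 from each side ⇒ sub: x + 9 = 9 or -23.
Step 6. [x + 9 = 9 or -23] subtract 9: x sits inside (… + 9) ⇒ sub: x = 0 or -32.

Answer: x ∈ {-32, 0}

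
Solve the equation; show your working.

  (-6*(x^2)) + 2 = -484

Step 1. [(-6*(x^2)) + 2 = -484] 2 comes off first (subtract 2). So sub: -6*(x^2) = -486.
Step 2. [-6*(x^2) = -486] leading coefficient -6: divide by -6 ⇒ div: x^2 = 81.
Step 3. [x^2 = 81] LHS squared, RHS 81 ≥ 0: apply √ (±), so sqrt: x = 9 or -9.

Answer: x ∈ {-9, 9}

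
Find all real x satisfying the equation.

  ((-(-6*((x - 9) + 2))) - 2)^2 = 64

Step 1. [((-(-6*((x - 9) + 2))) - 2)^2 = 64] √ both sides: 64 ≥ 0 gives two branches ⇒ sqrt: (-(-6*((x - 9) + 2))) - 2 = 8 or -8.
Step 2. [(-(-6*((x - 9) + 2))) - 2 = 8 or -8] -2 is outermost — add 2 both sides. So sub: -(-6*((x - 9) + 2)) = 10 or -6.
Step 3. [-(-6*((x - 9) + 2)) = 10 or -6] leading − — multiply by −1 ⇒ neg: -6*((x - 9) + 2) = -10 or 6.
Step 4. [-6*((x - 9) + 2) = -10 or 6] LHS = -6·(…); ÷-6 both sides, so div: (x - 9) + 2 = 5/3 or -1.
Step 5. [(x - 9) + 2 = 5/3 or -1] 2 comes off first (subtract 2), so sub: x - 9 = -1/3 or -3.
Step 6. [x - 9 = -1/3 or -3] add 9: x sits inside (… - 9). So sub: x = 26/3 or 6.

Answer: x ∈ {6, 26/3}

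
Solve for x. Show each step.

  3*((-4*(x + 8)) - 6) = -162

Step 1. [3*((-4*(x + 8)) - 6) = -162] 3 out front; divide by 3, so div: (-4*(x + 8)) - 6 = -54.
Step 2. [(-4*(x + 8)) - 6 = -54] peel the -6: add 6 from each side, so sub: -4*(x + 8) = -48.
Step 3. [-4*(x + 8) = -48] divide by the outer -4, so div: x + 8 = 12.
Step 4. [x + 8 = 12] 8 comes off first (subtract 8). So sub: x = 4.

Answer: x ∈ {4}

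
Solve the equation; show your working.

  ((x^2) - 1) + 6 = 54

Step 1. [((x^2) - 1) + 6 = 54] subtract 6: x sits inside (… + 6). So sub: (x^2) - 1 = 48.
Step 2. [(x^2) - 1 = 48] add 1: x sits inside (… - 1). So sub: x^2 = 49.
Step 3. [x^2 = 49] LHS squared, RHS 49 ≥ 0: apply √ (±) ⇒ sqrt: x = 7 or -7.

Answer: x ∈ {-7, 7}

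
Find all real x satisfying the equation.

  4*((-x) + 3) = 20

Step 1. [4*((-x) + 3) = 20] leading coefficient 4: divide by 4. So div: (-x) + 3 = 5.
Step 2. [(-x) + 3 = 5] peel the +3: subtract 3 from each side. So sub: -x = 2.
Step 3. [-x = 2] LHS negated; negate both sides. So neg: x = -2.

Answer: x ∈ {-2}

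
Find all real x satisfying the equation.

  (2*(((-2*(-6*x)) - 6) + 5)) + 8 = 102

Step 1. [(2*(((-2*(-6*x)) - 6) + 5)) + 8 = 102] +8 is outermost — subtract 8 both sides, so sub: 2*(((-2*(-6*x)) - 6) + 5) = 94.
Step 2. [2*(((-2*(-6*x)) - 6) + 5) = 94] divide by the outer 2 ⇒ div: ((-2*(-6*x)) - 6) + 5 = 47.
Step 3. [((-2*(-6*x)) - 6) + 5 = 47] the outer +5 inverts by subtracting 5. So sub: (-2*(-6*x)) - 6 = 42.
Step 4. [(-2*(-6*x)) - 6 = 42] add 6: x sits inside (… - 6) ⇒ sub: -2*(-6*x) = 48.
Step 5. [-2*(-6*x) = 48] -2·(inner) — divide through by -2. So div: -6*x = -24.
Step 6. [-6*x = -24] -6 out front; divide by -6 ⇒ div: x = 4.

Answer: x ∈ {4}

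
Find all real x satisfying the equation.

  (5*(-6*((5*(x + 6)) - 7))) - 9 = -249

Step 1. [(5*(-6*((5*(x + 6)) - 7))) - 9 = -249] the outer -9 inverts by adding 9. So sub: 5*(-6*((5*(x + 6)) - 7)) = -240.
Step 2. [5*(-6*((5*(x + 6)) - 7)) = -240] LHS = 5·(…); ÷5 both sides, so div: -6*((5*(x + 6)) - 7) = -48.
Step 3. [-6*((5*(x + 6)) - 7) = -48] LHS = -6·(…); ÷-6 both sides ⇒ div: (5*(x + 6)) - 7 = 8.
Step 4. [(5*(x + 6)) - 7 = 8] peel the -7: add 7 from each side, so sub: 5*(x + 6) = 15.
Step 5. [5*(x + 6) = 15] 5·(inner) — divide through by 5. So div: x + 6 = 3.
Step 6. [x + 6 = 3] 6 comes off first (subtract 6), so sub: x = -3.

Answer: x ∈ {-3}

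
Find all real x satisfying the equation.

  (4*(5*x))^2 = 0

Step 1. [(4*(5*x))^2 = 0] √ both sides: 0 ≥ 0 gives two branches. So sqrt: 4*(5*x) = 0.
Step 2. [4*(5*x) = 0] 4 out front; divide by 4, so div: 5*x = 0.
Step 3. [5*x = 0] 5·(inner) — divide through by 5. So div: x = 0.

Answer: x ∈ {0}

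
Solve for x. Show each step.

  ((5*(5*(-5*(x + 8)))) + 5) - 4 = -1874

Step 1. [((5*(5*(-5*(x + 8)))) + 5) - 4 = -1874] -4 is outermost — add 4 both sides. So sub: (5*(5*(-5*(x + 8)))) + 5 = -1870.
Step 2. [(5*(5*(-5*(x + 8)))) + 5 = -1870] common factor 5 (LHS and -1870) — divide through ⇒ factor: (5*(-5*(x + 8))) + 1 = -374.
Step 3. [(5*(-5*(x + 8))) + 1 = -374] the outer +1 inverts by subtracting 1. So sub: 5*(-5*(x + 8)) = -375.
Step 4. [5*(-5*(x + 8)) = -375] 5 out front; divide by 5, so div: -5*(x + 8) = -75.
Step 5. [-5*(x + 8) = -75] leading coefficient -5: divide by -5, so div: x + 8 = 15.
Step 6. [x + 8 = 15] subtract 8: x sits inside (… + 8). So sub: x = 7.

Answer: x ∈ {7}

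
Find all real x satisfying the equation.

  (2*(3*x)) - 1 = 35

Step 1. [(2*(3*x)) - 1 = 35] 1 comes off first (add 1), so sub: 2*(3*x) = 36.
Step 2. [2*(3*x) = 36] 2 out front; divide by 2 ⇒ div: 3*x = 18.
Step 3. [3*x = 18] LHS = 3·(…); ÷3 both sides, so div: x = 6.

Answer: x ∈ {6}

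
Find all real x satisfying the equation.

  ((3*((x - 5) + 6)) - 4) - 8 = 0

Step 1. [((3*((x - 5) + 6)) - 4) - 8 = 0] add 8: x sits inside (… - 8), so sub: (3*((x - 5) + 6)) - 4 = 8.
Step 2. [(3*((x - 5) + 6)) - 4 = 8] the outer -4 inverts by adding 4. So sub: 3*((x - 5) + 6) = 12.
Step 3. [3*((x - 5) + 6) = 12] LHS = 3·(…); ÷3 both sides ⇒ div: (x - 5) + 6 = 4.
Step 4. [(x - 5) + 6 = 4] +6 is outermost — subtract 6 both sides ⇒ sub: x - 5 = -2.
Step 5. [x - 5 = -2] 5 comes off first (add 5) ⇒ sub: x = 3.

Answer: x ∈ {3}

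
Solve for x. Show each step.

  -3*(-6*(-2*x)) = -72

Step 1. [-3*(-6*(-2*x)) = -72] divide by the outer -3 ⇒ div: -6*(-2*x) = 24.
Step 2. [-6*(-2*x) = 24] LHS = -6·(…); ÷-6 both sides, so div: -2*x = -4.
Step 3. [-2*x = -4] leading coefficient -2: divide by -2, so div: x = 2.

Answer: x ∈ {2}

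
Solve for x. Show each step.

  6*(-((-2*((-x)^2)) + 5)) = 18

Step 1. [6*(-((-2*((-x)^2)) + 5)) = 18] LHS = 6·(…); ÷6 both sides. So div: -((-2*((-x)^2)) + 5) = 3.
Step 2. [-((-2*((-x)^2)) + 5) = 3] flip signs both sides, so neg: (-2*((-x)^2)) + 5 = -3.
Step 3. [(-2*((-x)^2)) + 5 = -3] +5 is outermost — subtract 5 both sides ⇒ sub: -2*((-x)^2) = -8.
Step 4. [-2*((-x)^2) = -8] divide by the outer -2 ⇒ div: (-x)^2 = 4.
Step 5. [(-x)^2 = 4] √ both sides: 4 ≥ 0 gives two branches ⇒ sqrt: -x = 2 or -2.
Step 6. [-x = 2 or -2] LHS negated; negate both sides. So neg: x = -2 or 2.

Answer: x ∈ {-2, 2}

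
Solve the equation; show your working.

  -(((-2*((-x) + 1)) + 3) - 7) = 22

Step 1. [-(((-2*((-x) + 1)) + 3) - 7) = 22] leading − — multiply by −1 ⇒ neg: ((-2*((-x) + 1)) + 3) - 7 = -22.
Step 2. [((-2*((-x) + 1)) + 3) - 7 = -22] -7 is outermost — add 7 both sides ⇒ sub: (-2*((-x) + 1)) + 3 = -15.
Step 3. [(-2*((-x) + 1)) + 3 = -15] peel the +3: subtract 3 from each side, so sub: -2*((-x) + 1) = -18.
Step 4. [-2*((-x) + 1) = -18] divide by the outer -2. So div: (-x) + 1 = 9.
Step 5. [(-x) + 1 = 9] +1 is outermost — subtract 1 both sides ⇒ sub: -x = 8.
Step 6. [-x = 8] leading − — multiply by −1, so neg: x = -8.

Answer: x ∈ {-8}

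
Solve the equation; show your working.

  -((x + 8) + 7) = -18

Step 1. [-((x + 8) + 7) = -18] flip signs both sides, so neg: (x + 8) + 7 = 18.
Step 2. [(x + 8) + 7 = 18] 7 comes off first (subtract 7) ⇒ sub: x + 8 = 11.
Step 3. [x + 8 = 11] the outer +8 inverts by subtracting 8. So sub: x = 3.

Answer: x ∈ {3}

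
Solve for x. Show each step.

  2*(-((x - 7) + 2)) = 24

Step 1. [2*(-((x - 7) + 2)) = 24] 2 out front; divide by 2 ⇒ div: -((x - 7) + 2) = 12.
Step 2. [-((x - 7) + 2) = 12] flip signs both sides. So neg: (x - 7) + 2 = -12.
Step 3. [(x - 7) + 2 = -12] subtract 2: x sits inside (… + 2), so sub: x - 7 = -14.
Step 4. [x - 7 = -14] add 7: x sits inside (… - 7), so sub: x = -7.

Answer: x ∈ {-7}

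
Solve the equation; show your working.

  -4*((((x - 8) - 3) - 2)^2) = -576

Step 1. [-4*((((x - 8) - 3) - 2)^2) = -576] divide by the outer -4 ⇒ div: (((x - 8) - 3) - 2)^2 = 144.
Step 2. [(((x - 8) - 3) - 2)^2 = 144] √ both sides: 144 ≥ 0 gives two branches, so sqrt: ((x - 8) - 3) - 2 = 12 or -12.
Step 3. [((x - 8) - 3) - 2 = 12 or -12] -2 is outermost — add 2 both sides ⇒ sub: (x - 8) - 3 = 14 or -10.
Step 4. [(x - 8) - 3 = 14 or -10] 3 comes off first (add 3) ⇒ sub: x - 8 = 17 or -7.
Step 5. [x - 8 = 17 or -7] the outer -8 inverts by adding 8 ⇒ sub: x = 25 or 1.

Answer: x ∈ {1, 25}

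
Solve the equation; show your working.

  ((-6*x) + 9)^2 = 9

Step 1. [((-6*x) + 9)^2 = 9] LHS squared, RHS 9 ≥ 0: apply √ (±). So sqrt: (-6*x) + 9 = 3 or -3.
Step 2. [(-6*x) + 9 = 3 or -3] 9 comes off first (subtract 9), so sub: -6*x = -6 or -12.
Step 3. [-6*x = -6 or -12] -6·(inner) — divide through by -6 ⇒ div: x = 1 or 2.

Answer: x ∈ {1, 2}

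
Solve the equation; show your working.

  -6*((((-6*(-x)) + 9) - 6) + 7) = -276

Step 1. [-6*((((-6*(-x)) + 9) - 6) + 7) = -276] divide by the outer -6. So div: (((-6*(-x)) + 9) - 6) + 7 = 46.
Step 2. [(((-6*(-x)) + 9) - 6) + 7 = 46] +7 is outermost — subtract 7 both sides ⇒ sub: ((-6*(-x)) + 9) - 6 = 39.
Step 3. [((-6*(-x)) + 9) - 6 = 39] -6 is outermost — add 6 both sides. So sub: (-6*(-x)) + 9 = 45.
Step 4. [(-6*(-x)) + 9 = 45] subtract 9: x sits inside (… + 9), so sub: -6*(-x) = 36.
Step 5. [-6*(-x) = 36] -6·(inner) — divide through by -6, so div: -x = -6.
Step 6. [-x = -6] LHS negated; negate both sides ⇒ neg: x = 6.

Answer: x ∈ {6}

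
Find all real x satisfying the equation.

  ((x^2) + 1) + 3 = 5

Step 1. [((x^2) + 1) + 3 = 5] +3 is outermost — subtract 3 both sides ⇒ sub: (x^2) + 1 = 2.
Step 2. [(x^2) + 1 = 2] +1 is outermost — subtract 1 both sides, so sub: x^2 = 1.
Step 3. [x^2 = 1] √ both sides: 1 ≥ 0 gives two branches ⇒ sqrt: x = 1 or -1.

Answer: x ∈ {-1, 1}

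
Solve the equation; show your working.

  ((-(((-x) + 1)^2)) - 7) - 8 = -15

Step 1. [((-(((-x) + 1)^2)) - 7) - 8 = -15] the outer -8 inverts by adding 8. So sub: (-(((-x) + 1)^2)) - 7 = -7.
Step 2. [(-(((-x) + 1)^2)) - 7 = -7] the outer -7 inverts by adding 7 ⇒ sub: -(((-x) + 1)^2) = 0.
Step 3. [-(((-x) + 1)^2) = 0] leading − — multiply by −1. So neg: ((-x) + 1)^2 = 0.
Step 4. [((-x) + 1)^2 = 0] √ both sides: 0 ≥ 0 gives two branches, so sqrt: (-x) + 1 = 0.
Step 5. [(-x) + 1 = 0] subtract 1: x sits inside (… + 1), so sub: -x = -1.
Step 6. [-x = -1] flip signs both sides ⇒ neg: x = 1.

Answer: x ∈ {1}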